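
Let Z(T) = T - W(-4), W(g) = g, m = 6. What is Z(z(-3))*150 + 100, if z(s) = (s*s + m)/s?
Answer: -50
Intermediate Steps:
z(s) = (6 + s**2)/s (z(s) = (s*s + 6)/s = (s**2 + 6)/s = (6 + s**2)/s)
Z(T) = 4 + T (Z(T) = T - 1*(-4) = T + 4 = 4 + T)
Z(z(-3))*150 + 100 = (4 + (-3 + 6/(-3)))*150 + 100 = (4 + (-3 + 6*(-1/3)))*150 + 100 = (4 + (-3 - 2))*150 + 100 = (4 - 5)*150 + 100 = -1*150 + 100 = -150 + 100 = -50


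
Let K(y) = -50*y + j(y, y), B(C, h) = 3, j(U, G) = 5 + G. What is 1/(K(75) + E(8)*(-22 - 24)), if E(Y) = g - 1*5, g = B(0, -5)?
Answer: -1/3578 ≈ -0.00027949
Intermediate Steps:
g = 3
E(Y) = -2 (E(Y) = 3 - 1*5 = 3 - 5 = -2)
K(y) = 5 - 49*y (K(y) = -50*y + (5 + y) = 5 - 49*y)
1/(K(75) + E(8)*(-22 - 24)) = 1/((5 - 49*75) - 2*(-22 - 24)) = 1/((5 - 3675) - 2*(-46)) = 1/(-3670 + 92) = 1/(-3578) = -1/3578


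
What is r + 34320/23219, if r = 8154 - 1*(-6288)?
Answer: 335363118/23219 ≈ 14443.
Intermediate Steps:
r = 14442 (r = 8154 + 6288 = 14442)
r + 34320/23219 = 14442 + 34320/23219 = 335363118/23219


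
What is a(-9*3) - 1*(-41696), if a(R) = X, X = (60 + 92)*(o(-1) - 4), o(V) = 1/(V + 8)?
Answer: 287768/7 ≈ 41110.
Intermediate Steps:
o(V) = 1/(8 + V)
X = -4104/7 (X = (60 + 92)*(1/(8 - 1) - 4) = 152*(1/7 - 4) = 152*(⅐ - 4) = 152*(-27/7) = -4104/7 ≈ -586.29)
a(R) = -4104/7
a(-9*3) - 1*(-41696) = -4104/7 - 1*(-41696) = -4104/7 + 41696 = 287768/7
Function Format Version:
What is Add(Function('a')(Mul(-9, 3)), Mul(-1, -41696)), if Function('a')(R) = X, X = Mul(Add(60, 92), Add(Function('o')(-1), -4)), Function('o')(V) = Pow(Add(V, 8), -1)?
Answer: Rational(287768, 7) ≈ 41110.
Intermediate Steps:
Function('o')(V) = Pow(Add(8, V), -1)
X = Rational(-4104, 7) (X = Mul(Add(60, 92), Add(Pow(Add(8, -1), -1), -4)) = Mul(152, Add(Pow(7, -1), -4)) = Mul(152, Add(Rational(1, 7), -4)) = Mul(152, Rational(-27, 7)) = Rational(-4104, 7) ≈ -586.29)
Function('a')(R) = Rational(-4104, 7)
Add(Function('a')(Mul(-9, 3)), Mul(-1, -41696)) = Add(Rational(-4104, 7), Mul(-1, -41696)) = Add(Rational(-4104, 7), 41696) = Rational(287768, 7)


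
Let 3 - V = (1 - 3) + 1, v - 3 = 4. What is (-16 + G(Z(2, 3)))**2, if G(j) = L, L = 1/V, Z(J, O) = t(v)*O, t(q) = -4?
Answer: 3969/16 ≈ 248.06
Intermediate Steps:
v = 7 (v = 3 + 4 = 7)
V = 4 (V = 3 - ((1 - 3) + 1) = 3 - (-2 + 1) = 3 - 1*(-1) = 3 + 1 = 4)
Z(J, O) = -4*O
L = 1/4 ≈ 0.25000
G(j) = 1/4
(-16 + G(Z(2, 3)))**2 = (-16 + 1/4)**2 = (-63/4)**2 = 3969/16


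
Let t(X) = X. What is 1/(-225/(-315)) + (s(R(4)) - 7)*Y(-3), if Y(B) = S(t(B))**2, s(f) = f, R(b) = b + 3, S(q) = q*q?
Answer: 7/5 ≈ 1.4000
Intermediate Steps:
S(q) = q**2
R(b) = 3 + b
Y(B) = B**4 (Y(B) = (B**2)**2 = B**4)
1/(-225/(-315)) + (s(R(4)) - 7)*Y(-3) = 1/(-225/(-315)) + ((3 + 4) - 7)*(-3)**4 = 1/(-225*(-1/315)) + (7 - 7)*81 = 1/(5/7) + 0*81 = 7/5 + 0 = 7/5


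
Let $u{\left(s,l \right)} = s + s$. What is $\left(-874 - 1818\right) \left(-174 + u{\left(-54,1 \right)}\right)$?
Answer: $759144$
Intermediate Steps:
$u{\left(s,l \right)} = 2 s$
$\left(-874 - 1818\right) \left(-174 + u{\left(-54,1 \right)}\right) = \left(-874 - 1818\right) \left(-174 + 2 \left(-54\right)\right) = - 2692 \left(-174 - 108\right) = \left(-2692\right) \left(-282\right) = 759144$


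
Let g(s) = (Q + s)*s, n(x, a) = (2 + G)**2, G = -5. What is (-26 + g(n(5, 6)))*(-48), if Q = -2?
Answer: -1776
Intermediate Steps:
n(x, a) = 9 (n(x, a) = (2 - 5)**2 = (-3)**2 = 9)
g(s) = s*(-2 + s) (g(s) = (-2 + s)*s = s*(-2 + s))
(-26 + g(n(5, 6)))*(-48) = (-26 + 9*(-2 + 9))*(-48) = (-26 + 9*7)*(-48) = (-26 + 63)*(-48) = 37*(-48) = -1776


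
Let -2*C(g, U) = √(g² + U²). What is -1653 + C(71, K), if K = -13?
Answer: -1653 - √5210/2 ≈ -1689.1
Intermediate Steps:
C(g, U) = -√(U² + g²)/2 (C(g, U) = -√(g² + U²)/2 = -√(U² + g²)/2)
-1653 + C(71, K) = -1653 - √((-13)² + 71²)/2 = -1653 - √(169 + 5041)/2 = -1653 - √5210/2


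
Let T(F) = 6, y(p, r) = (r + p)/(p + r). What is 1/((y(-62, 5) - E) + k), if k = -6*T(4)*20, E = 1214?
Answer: -1/1933 ≈ -0.00051733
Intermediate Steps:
y(p, r) = 1 (y(p, r) = (p + r)/(p + r) = 1)
k = -720 (k = -6*6*20 = -36*20 = -720)
1/((y(-62, 5) - E) + k) = 1/((1 - 1*1214) - 720) = 1/((1 - 1214) - 720) = 1/(-1213 - 720) = 1/(-1933) = -1/1933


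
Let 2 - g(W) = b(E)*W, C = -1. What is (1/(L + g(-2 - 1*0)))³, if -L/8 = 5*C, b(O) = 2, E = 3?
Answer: 1/97336 ≈ 1.0274e-5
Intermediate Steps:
g(W) = 2 - 2*W
L = 40 (L = -40*(-1) = -8*(-5) = 40)
(1/(L + g(-2 - 1*0)))³ = (1/(40 + (2 - 2*(-2 - 1*0))))³ = (1/(40 + (2 - 2*(-2 + 0))))³ = (1/(40 + (2 - 2*(-2))))³ = (1/(40 + (2 + 4)))³ = (1/(40 + 6))³ = (1/46)³ = 1/97336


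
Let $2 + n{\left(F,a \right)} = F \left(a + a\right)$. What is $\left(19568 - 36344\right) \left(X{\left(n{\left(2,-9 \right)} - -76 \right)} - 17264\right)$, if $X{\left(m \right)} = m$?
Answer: $288983376$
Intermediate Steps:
$n{\left(F,a \right)} = -2 + 2 F a$ ($n{\left(F,a \right)} = -2 + F \left(a + a\right) = -2 + F 2 a = -2 + 2 F a$)
$\left(19568 - 36344\right) \left(X{\left(n{\left(2,-9 \right)} - -76 \right)} - 17264\right) = \left(19568 - 36344\right) \left(\left(\left(-2 + 2 \cdot 2 \left(-9\right)\right) - -76\right) - 17264\right) = - 16776 \left(\left(\left(-2 - 36\right) + 76\right) - 17264\right) = - 16776 \left(\left(-38 + 76\right) - 17264\right) = - 16776 \left(38 - 17264\right) = \left(-16776\right) \left(-17226\right) = 288983376$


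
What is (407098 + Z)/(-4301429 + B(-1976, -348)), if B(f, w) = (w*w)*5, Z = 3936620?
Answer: -4343718/3695909 ≈ -1.1753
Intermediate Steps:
B(f, w) = 5*w**2 (B(f, w) = w**2*5 = 5*w**2)
(407098 + Z)/(-4301429 + B(-1976, -348)) = (407098 + 3936620)/(-4301429 + 5*(-348)**2) = 4343718/(-4301429 + 5*121104) = 4343718/(-4301429 + 605520) = 4343718/(-3695909) = 4343718*(-1/3695909) = -4343718/3695909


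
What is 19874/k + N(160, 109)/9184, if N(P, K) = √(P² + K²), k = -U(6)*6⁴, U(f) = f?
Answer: -9937/3888 + √37481/9184 ≈ -2.5347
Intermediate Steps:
k = -7776 (k = -1*6*6⁴ = -6*1296 = -7776)
N(P, K) = √(K² + P²)
19874/k + N(160, 109)/9184 = 19874/(-7776) + √(109² + 160²)/9184 = 19874*(-1/7776) + √(11881 + 25600)*(1/9184) = -9937/3888 + √37481*(1/9184) = -9937/3888 + √37481/9184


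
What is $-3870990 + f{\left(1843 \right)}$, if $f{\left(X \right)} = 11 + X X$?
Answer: $-474330$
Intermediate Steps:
$f{\left(X \right)} = 11 + X^{2}$
$-3870990 + f{\left(1843 \right)} = -3870990 + \left(11 + 1843^{2}\right) = -3870990 + \left(11 + 3396649\right) = -3870990 + 3396660 = -474330$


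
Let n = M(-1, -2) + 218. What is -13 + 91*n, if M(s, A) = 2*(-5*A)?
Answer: 21645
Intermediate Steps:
M(s, A) = -10*A
n = 238 (n = -10*(-2) + 218 = 20 + 218 = 238)
-13 + 91*n = -13 + 91*238 = -13 + 21658 = 21645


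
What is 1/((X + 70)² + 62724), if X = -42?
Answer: 1/63508 ≈ 1.5746e-5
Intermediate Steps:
1/((X + 70)² + 62724) = 1/((-42 + 70)² + 62724) = 1/(28² + 62724) = 1/(784 + 62724) = 1/63508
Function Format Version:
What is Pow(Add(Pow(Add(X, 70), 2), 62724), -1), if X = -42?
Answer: Rational(1, 63508) ≈ 1.5746e-5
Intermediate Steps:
Pow(Add(Pow(Add(X, 70), 2), 62724), -1) = Pow(Add(Pow(Add(-42, 70), 2), 62724), -1) = Pow(Add(Pow(28, 2), 62724), -1) = Pow(Add(784, 62724), -1) = Pow(63508, -1) = Rational(1, 63508)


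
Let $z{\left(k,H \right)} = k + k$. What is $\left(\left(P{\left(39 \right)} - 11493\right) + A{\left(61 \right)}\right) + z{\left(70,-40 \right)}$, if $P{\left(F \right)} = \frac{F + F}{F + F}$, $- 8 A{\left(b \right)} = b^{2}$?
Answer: $- \frac{94537}{8} \approx -11817.0$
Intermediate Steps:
$z{\left(k,H \right)} = 2 k$
$A{\left(b \right)} = - \frac{b^{2}}{8}$
$P{\left(F \right)} = 1$ ($P{\left(F \right)} = \frac{2 F}{2 F} = 2 F \frac{1}{2 F} = 1$)
$\left(\left(P{\left(39 \right)} - 11493\right) + A{\left(61 \right)}\right) + z{\left(70,-40 \right)} = \left(\left(1 - 11493\right) - \frac{61^{2}}{8}\right) + 2 \cdot 70 = \left(-11492 - \frac{3721}{8}\right) + 140 = - \frac{95657}{8} + 140 = - \frac{94537}{8}$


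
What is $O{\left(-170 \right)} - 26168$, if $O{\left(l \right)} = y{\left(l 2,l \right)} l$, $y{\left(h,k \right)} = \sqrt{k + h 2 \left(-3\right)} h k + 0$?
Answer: $-26168 - 9826000 \sqrt{1870} \approx -4.2494 \cdot 10^{8}$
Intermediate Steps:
$y{\left(h,k \right)} = h k \sqrt{k - 6 h}$ ($y{\left(h,k \right)} = \sqrt{k + 2 h \left(-3\right)} h k + 0 = \sqrt{k - 6 h} h k + 0 = h \sqrt{k - 6 h} k + 0 = h k \sqrt{k - 6 h} + 0 = h k \sqrt{k - 6 h}$)
$O{\left(l \right)} = 2 \sqrt{11} l^{3} \sqrt{- l}$ ($O{\left(l \right)} = l 2 l \sqrt{l - 6 l 2} l = 2 l l \sqrt{l - 6 \cdot 2 l} l = 2 l l \sqrt{l - 12 l} l = 2 l l \sqrt{- 11 l} l = 2 l l \sqrt{11} \sqrt{- l} l = 2 \sqrt{11} l^{2} \sqrt{- l} l = 2 \sqrt{11} l^{3} \sqrt{- l}$)
$O{\left(-170 \right)} - 26168 = - 2 \sqrt{11} \left(\left(-1\right) \left(-170\right)\right)^{\frac{7}{2}} - 26168 = - 2 \sqrt{11} \cdot 170^{\frac{7}{2}} - 26168 = - 2 \sqrt{11} \cdot 4913000 \sqrt{170} - 26168 = - 9826000 \sqrt{1870} - 26168 = -26168 - 9826000 \sqrt{1870}$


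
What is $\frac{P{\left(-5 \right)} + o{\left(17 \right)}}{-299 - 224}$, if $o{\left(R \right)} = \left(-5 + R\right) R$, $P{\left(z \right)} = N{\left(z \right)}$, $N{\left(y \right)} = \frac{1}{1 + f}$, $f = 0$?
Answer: $- \frac{205}{523} \approx -0.39197$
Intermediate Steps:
$N{\left(y \right)} = 1$ ($N{\left(y \right)} = \frac{1}{1 + 0} = 1^{-1} = 1$)
$P{\left(z \right)} = 1$
$o{\left(R \right)} = R \left(-5 + R\right)$
$\frac{P{\left(-5 \right)} + o{\left(17 \right)}}{-299 - 224} = \frac{1 + 17 \left(-5 + 17\right)}{-299 - 224} = \frac{1 + 17 \cdot 12}{-523} = \left(1 + 204\right) \left(- \frac{1}{523}\right) = 205 \left(- \frac{1}{523}\right) = - \frac{205}{523}$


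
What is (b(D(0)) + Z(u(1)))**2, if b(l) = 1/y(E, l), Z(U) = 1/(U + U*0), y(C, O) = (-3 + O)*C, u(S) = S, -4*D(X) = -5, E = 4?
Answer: 36/49 ≈ 0.73469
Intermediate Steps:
D(X) = 5/4 (D(X) = -1/4*(-5) = 5/4)
y(C, O) = C*(-3 + O)
Z(U) = 1/U (Z(U) = 1/(U + 0) = 1/U)
b(l) = 1/(-12 + 4*l) (b(l) = 1/(4*(-3 + l)) = 1/(-12 + 4*l))
(b(D(0)) + Z(u(1)))**2 = (1/(4*(-3 + 5/4)) + 1/1)**2 = (1/(4*(-7/4)) + 1)**2 = ((1/4)*(-4/7) + 1)**2 = (-1/7 + 1)**2 = (6/7)**2 = 36/49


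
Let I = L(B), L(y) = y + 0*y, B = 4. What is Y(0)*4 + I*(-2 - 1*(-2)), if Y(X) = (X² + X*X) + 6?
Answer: 24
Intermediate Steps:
Y(X) = 6 + 2*X² (Y(X) = (X² + X²) + 6 = 2*X² + 6 = 6 + 2*X²)
L(y) = y (L(y) = y + 0 = y)
I = 4
Y(0)*4 + I*(-2 - 1*(-2)) = (6 + 2*0²)*4 + 4*(-2 - 1*(-2)) = (6 + 2*0)*4 + 4*(-2 + 2) = (6 + 0)*4 + 4*0 = 6*4 + 0 = 24 + 0 = 24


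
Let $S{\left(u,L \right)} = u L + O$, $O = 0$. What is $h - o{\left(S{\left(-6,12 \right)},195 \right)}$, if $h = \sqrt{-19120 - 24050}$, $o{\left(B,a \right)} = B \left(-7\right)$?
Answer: $-504 + i \sqrt{43170} \approx -504.0 + 207.77 i$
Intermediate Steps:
$S{\left(u,L \right)} = L u$ ($S{\left(u,L \right)} = u L + 0 = L u + 0 = L u$)
$o{\left(B,a \right)} = - 7 B$
$h = i \sqrt{43170}$ ($h = \sqrt{-43170} = i \sqrt{43170} \approx 207.77 i$)
$h - o{\left(S{\left(-6,12 \right)},195 \right)} = i \sqrt{43170} - - 7 \cdot 12 \left(-6\right) = i \sqrt{43170} - \left(-7\right) \left(-72\right) = i \sqrt{43170} - 504 = -504 + i \sqrt{43170}$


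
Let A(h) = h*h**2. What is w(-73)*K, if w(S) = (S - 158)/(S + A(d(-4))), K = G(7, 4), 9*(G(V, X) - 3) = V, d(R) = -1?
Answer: 1309/111 ≈ 11.793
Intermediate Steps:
G(V, X) = 3 + V/9
A(h) = h**3
K = 34/9 (K = 3 + (1/9)*7 = 3 + 7/9 = 34/9 ≈ 3.7778)
w(S) = (-158 + S)/(-1 + S) (w(S) = (S - 158)/(S + (-1)**3) = (-158 + S)/(S - 1) = (-158 + S)/(-1 + S))
w(-73)*K = ((-158 - 73)/(-1 - 73))*(34/9) = (-231/(-74))*(34/9) = -1/74*(-231)*(34/9) = (231/74)*(34/9) = 1309/111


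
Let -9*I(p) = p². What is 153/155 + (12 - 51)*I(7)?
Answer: 99194/465 ≈ 213.32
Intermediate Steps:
I(p) = -p²/9
153/155 + (12 - 51)*I(7) = 153/155 + (12 - 51)*(-⅑*7²) = 153*(1/155) - (-13)*49/3 = 153/155 - 39*(-49/9) = 153/155 + 637/3 = 99194/465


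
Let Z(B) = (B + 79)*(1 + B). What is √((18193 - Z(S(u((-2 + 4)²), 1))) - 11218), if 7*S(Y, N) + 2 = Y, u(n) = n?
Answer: 6*√9355/7 ≈ 82.904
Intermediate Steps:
S(Y, N) = -2/7 + Y/7
Z(B) = (1 + B)*(79 + B) (Z(B) = (79 + B)*(1 + B) = (1 + B)*(79 + B))
√((18193 - Z(S(u((-2 + 4)²), 1))) - 11218) = √((18193 - (79 + (-2/7 + (-2 + 4)²/7)² + 80*(-2/7 + (-2 + 4)²/7))) - 11218) = √((18193 - (79 + (-2/7 + (⅐)*2²)² + 80*(-2/7 + (⅐)*2²))) - 11218) = √((18193 - (79 + (-2/7 + (⅐)*4)² + 80*(-2/7 + (⅐)*4))) - 11218) = √((18193 - (79 + (-2/7 + 4/7)² + 80*(-2/7 + 4/7))) - 11218) = √((18193 - (79 + (2/7)² + 80*(2/7))) - 11218) = √((18193 - (79 + 4/49 + 160/7)) - 11218) = √((18193 - 1*4995/49) - 11218) = √((18193 - 4995/49) - 11218) = √(886462/49 - 11218) = √(336780/49) = 6*√9355/7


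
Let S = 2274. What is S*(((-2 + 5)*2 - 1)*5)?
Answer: 56850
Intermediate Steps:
S*(((-2 + 5)*2 - 1)*5) = 2274*(((-2 + 5)*2 - 1)*5) = 2274*((3*2 - 1)*5) = 2274*((6 - 1)*5) = 2274*(5*5) = 2274*25 = 56850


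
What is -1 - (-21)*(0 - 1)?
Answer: -22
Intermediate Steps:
-1 - (-21)*(0 - 1) = -1 - (-21)*(-1) = -1 - 7*3 = -1 - 21 = -22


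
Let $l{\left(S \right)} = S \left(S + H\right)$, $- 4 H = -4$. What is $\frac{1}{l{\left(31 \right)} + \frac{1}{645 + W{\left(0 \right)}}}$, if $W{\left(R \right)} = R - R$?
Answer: $\frac{645}{639841} \approx 0.0010081$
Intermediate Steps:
$H = 1$ ($H = \left(- \frac{1}{4}\right) \left(-4\right) = 1$)
$W{\left(R \right)} = 0$
$l{\left(S \right)} = S \left(1 + S\right)$ ($l{\left(S \right)} = S \left(S + 1\right) = S \left(1 + S\right)$)
$\frac{1}{l{\left(31 \right)} + \frac{1}{645 + W{\left(0 \right)}}} = \frac{1}{31 \left(1 + 31\right) + \frac{1}{645 + 0}} = \frac{1}{31 \cdot 32 + \frac{1}{645}} = \frac{1}{992 + \frac{1}{645}} = \frac{1}{\frac{639841}{645}} = \frac{645}{639841}$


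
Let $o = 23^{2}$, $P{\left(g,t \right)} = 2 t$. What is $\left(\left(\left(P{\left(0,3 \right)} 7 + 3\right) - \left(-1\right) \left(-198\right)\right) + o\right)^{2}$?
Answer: $141376$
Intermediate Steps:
$o = 529$
$\left(\left(\left(P{\left(0,3 \right)} 7 + 3\right) - \left(-1\right) \left(-198\right)\right) + o\right)^{2} = \left(\left(\left(2 \cdot 3 \cdot 7 + 3\right) - \left(-1\right) \left(-198\right)\right) + 529\right)^{2} = \left(\left(\left(6 \cdot 7 + 3\right) - 198\right) + 529\right)^{2} = \left(\left(\left(42 + 3\right) - 198\right) + 529\right)^{2} = \left(\left(45 - 198\right) + 529\right)^{2} = \left(-153 + 529\right)^{2} = 376^{2} = 141376$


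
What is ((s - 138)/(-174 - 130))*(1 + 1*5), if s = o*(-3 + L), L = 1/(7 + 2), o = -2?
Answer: 595/228 ≈ 2.6096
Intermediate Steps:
L = ⅑ (L = 1/9 = ⅑ ≈ 0.11111)
s = 52/9 (s = -2*(-3 + ⅑) = -2*(-26/9) = 52/9 ≈ 5.7778)
((s - 138)/(-174 - 130))*(1 + 1*5) = ((52/9 - 138)/(-174 - 130))*(1 + 1*5) = (-1190/9/(-304))*(1 + 5) = -1190/9*(-1/304)*6 = (595/1368)*6 = 595/228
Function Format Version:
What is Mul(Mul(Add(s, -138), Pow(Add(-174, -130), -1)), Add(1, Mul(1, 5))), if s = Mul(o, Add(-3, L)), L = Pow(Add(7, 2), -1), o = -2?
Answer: Rational(595, 228) ≈ 2.6096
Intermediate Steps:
L = Rational(1, 9) (L = Pow(9, -1) = Rational(1, 9) ≈ 0.11111)
s = Rational(52, 9) (s = Mul(-2, Add(-3, Rational(1, 9))) = Mul(-2, Rational(-26, 9)) = Rational(52, 9) ≈ 5.7778)
Mul(Mul(Add(s, -138), Pow(Add(-174, -130), -1)), Add(1, Mul(1, 5))) = Mul(Mul(Add(Rational(52, 9), -138), Pow(Add(-174, -130), -1)), Add(1, Mul(1, 5))) = Mul(Mul(Rational(-1190, 9), Pow(-304, -1)), Add(1, 5)) = Mul(Mul(Rational(-1190, 9), Rational(-1, 304)), 6) = Mul(Rational(595, 1368), 6) = Rational(595, 228)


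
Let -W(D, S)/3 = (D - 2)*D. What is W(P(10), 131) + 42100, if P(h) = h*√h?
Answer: 39100 + 60*√10 ≈ 39290.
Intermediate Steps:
P(h) = h^(3/2)
W(D, S) = -3*D*(-2 + D) (W(D, S) = -3*(D - 2)*D = -3*(-2 + D)*D = -3*D*(-2 + D))
W(P(10), 131) + 42100 = 3*10^(3/2)*(2 - 10^(3/2)) + 42100 = 3*(10*√10)*(2 - 10*√10) + 42100 = 30*√10*(2 - 10*√10) + 42100 = 42100 + 30*√10*(2 - 10*√10)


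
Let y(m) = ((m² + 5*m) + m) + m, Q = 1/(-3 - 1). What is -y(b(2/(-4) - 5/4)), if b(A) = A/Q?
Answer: -98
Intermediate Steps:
Q = -¼ (Q = 1/(-4) = -¼ ≈ -0.25000)
b(A) = -4*A (b(A) = A/(-¼) = A*(-4) = -4*A)
y(m) = m² + 7*m (y(m) = (m² + 6*m) + m = m² + 7*m)
-y(b(2/(-4) - 5/4)) = -(-4*(2/(-4) - 5/4))*(7 - 4*(2/(-4) - 5/4)) = -(-4*(2*(-¼) - 5*¼))*(7 - 4*(2*(-¼) - 5*¼)) = -(-4*(-½ - 5/4))*(7 - 4*(-½ - 5/4)) = -(-4*(-7/4))*(7 - 4*(-7/4)) = -7*(7 + 7) = -7*14 = -1*98 = -98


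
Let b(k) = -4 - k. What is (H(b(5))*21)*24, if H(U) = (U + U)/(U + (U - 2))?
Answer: 2268/5 ≈ 453.60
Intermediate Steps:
H(U) = 2*U/(-2 + 2*U) (H(U) = (2*U)/(U + (-2 + U)) = (2*U)/(-2 + 2*U) = 2*U/(-2 + 2*U))
(H(b(5))*21)*24 = (((-4 - 1*5)/(-1 + (-4 - 1*5)))*21)*24 = (((-4 - 5)/(-1 + (-4 - 5)))*21)*24 = (-9/(-1 - 9)*21)*24 = (-9/(-10)*21)*24 = (-9*(-⅒)*21)*24 = ((9/10)*21)*24 = (189/10)*24 = 2268/5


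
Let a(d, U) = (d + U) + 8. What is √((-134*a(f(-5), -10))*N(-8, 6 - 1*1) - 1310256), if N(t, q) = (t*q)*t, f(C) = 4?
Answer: 4*I*√87251 ≈ 1181.5*I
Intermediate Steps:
a(d, U) = 8 + U + d (a(d, U) = (U + d) + 8 = 8 + U + d)
N(t, q) = q*t² (N(t, q) = (q*t)*t = q*t²)
√((-134*a(f(-5), -10))*N(-8, 6 - 1*1) - 1310256) = √((-134*(8 - 10 + 4))*((6 - 1*1)*(-8)²) - 1310256) = √((-134*2)*((6 - 1)*64) - 1310256) = √(-1340*64 - 1310256) = √(-268*320 - 1310256) = √(-85760 - 1310256) = √(-1396016) = 4*I*√87251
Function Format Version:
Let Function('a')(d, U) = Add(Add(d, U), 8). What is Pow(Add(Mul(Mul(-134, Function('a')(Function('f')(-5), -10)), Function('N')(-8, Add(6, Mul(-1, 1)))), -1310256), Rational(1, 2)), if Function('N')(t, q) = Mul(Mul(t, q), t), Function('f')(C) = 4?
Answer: Mul(4, I, Pow(87251, Rational(1, 2))) ≈ Mul(1181.5, I)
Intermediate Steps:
Function('a')(d, U) = Add(8, U, d) (Function('a')(d, U) = Add(Add(U, d), 8) = Add(8, U, d))
Function('N')(t, q) = Mul(q, Pow(t, 2)) (Function('N')(t, q) = Mul(Mul(q, t), t) = Mul(q, Pow(t, 2)))
Pow(Add(Mul(Mul(-134, Function('a')(Function('f')(-5), -10)), Function('N')(-8, Add(6, Mul(-1, 1)))), -1310256), Rational(1, 2)) = Pow(Add(Mul(Mul(-134, Add(8, -10, 4)), Mul(Add(6, Mul(-1, 1)), Pow(-8, 2))), -1310256), Rational(1, 2)) = Pow(Add(Mul(Mul(-134, 2), Mul(Add(6, -1), 64)), -1310256), Rational(1, 2)) = Pow(Add(Mul(-268, Mul(5, 64)), -1310256), Rational(1, 2)) = Pow(Add(Mul(-268, 320), -1310256), Rational(1, 2)) = Pow(Add(-85760, -1310256), Rational(1, 2)) = Pow(-1396016, Rational(1, 2)) = Mul(4, I, Pow(87251, Rational(1, 2)))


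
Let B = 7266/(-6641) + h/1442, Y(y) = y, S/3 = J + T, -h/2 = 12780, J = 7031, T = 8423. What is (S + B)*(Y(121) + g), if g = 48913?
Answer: 10880576419007544/4788161 ≈ 2.2724e+9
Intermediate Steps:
h = -25560 (h = -2*12780 = -25560)
S = 46362 (S = 3*(7031 + 8423) = 3*15454 = 46362)
B = -90110766/4788161 (B = 7266/(-6641) - 25560/1442 = 7266*(-1/6641) - 25560*1/1442 = -7266/6641 - 12780/721 = -90110766/4788161 ≈ -18.819)
(S + B)*(Y(121) + g) = (46362 - 90110766/4788161)*(121 + 48913) = (221898609516/4788161)*49034 = 10880576419007544/4788161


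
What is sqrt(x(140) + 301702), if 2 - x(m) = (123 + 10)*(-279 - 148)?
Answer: sqrt(358495) ≈ 598.74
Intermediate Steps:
x(m) = 56793 (x(m) = 2 - (123 + 10)*(-279 - 148) = 2 - 133*(-427) = 2 - 1*(-56791) = 2 + 56791 = 56793)
sqrt(x(140) + 301702) = sqrt(56793 + 301702) = sqrt(358495)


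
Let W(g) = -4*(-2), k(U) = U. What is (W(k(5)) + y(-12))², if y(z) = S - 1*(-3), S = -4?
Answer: 49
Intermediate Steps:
y(z) = -1 (y(z) = -4 - 1*(-3) = -4 + 3 = -1)
W(g) = 8
(W(k(5)) + y(-12))² = (8 - 1)² = 7² = 49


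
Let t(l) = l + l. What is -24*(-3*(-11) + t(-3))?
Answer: -648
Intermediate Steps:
t(l) = 2*l
-24*(-3*(-11) + t(-3)) = -24*(-3*(-11) + 2*(-3)) = -24*(33 - 6) = -24*27 = -648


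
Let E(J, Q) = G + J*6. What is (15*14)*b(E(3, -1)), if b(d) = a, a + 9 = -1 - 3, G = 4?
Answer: -2730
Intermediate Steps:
E(J, Q) = 4 + 6*J (E(J, Q) = 4 + J*6 = 4 + 6*J)
a = -13 (a = -9 + (-1 - 3) = -9 - 4 = -13)
b(d) = -13
(15*14)*b(E(3, -1)) = (15*14)*(-13) = 210*(-13) = -2730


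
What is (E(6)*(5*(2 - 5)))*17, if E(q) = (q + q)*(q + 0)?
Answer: -18360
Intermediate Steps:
E(q) = 2*q² (E(q) = (2*q)*q = 2*q²)
(E(6)*(5*(2 - 5)))*17 = ((2*6²)*(5*(2 - 5)))*17 = ((2*36)*(5*(-3)))*17 = (72*(-15))*17 = -1080*17 = -18360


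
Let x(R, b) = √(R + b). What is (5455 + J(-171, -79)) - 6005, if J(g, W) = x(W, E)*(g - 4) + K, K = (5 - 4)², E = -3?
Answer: -549 - 175*I*√82 ≈ -549.0 - 1584.7*I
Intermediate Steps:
K = 1 (K = 1² = 1)
J(g, W) = 1 + √(-3 + W)*(-4 + g) (J(g, W) = √(W - 3)*(g - 4) + 1 = √(-3 + W)*(-4 + g) + 1 = 1 + √(-3 + W)*(-4 + g))
(5455 + J(-171, -79)) - 6005 = (5455 + (1 - 4*√(-3 - 79) - 171*√(-3 - 79))) - 6005 = (5455 + (1 - 4*I*√82 - 171*I*√82)) - 6005 = (5455 + (1 - 175*I*√82)) - 6005 = (5456 - 175*I*√82) - 6005 = -549 - 175*I*√82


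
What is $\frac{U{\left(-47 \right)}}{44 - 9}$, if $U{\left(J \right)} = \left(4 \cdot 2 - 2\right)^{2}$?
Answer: $\frac{36}{35} \approx 1.0286$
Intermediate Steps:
$U{\left(J \right)} = 36$ ($U{\left(J \right)} = \left(8 - 2\right)^{2} = 6^{2} = 36$)
$\frac{U{\left(-47 \right)}}{44 - 9} = \frac{1}{44 - 9} \cdot 36 = \frac{1}{35} \cdot 36 = \frac{36}{35}$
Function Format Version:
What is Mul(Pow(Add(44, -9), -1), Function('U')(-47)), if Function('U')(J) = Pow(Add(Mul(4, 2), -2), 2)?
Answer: Rational(36, 35) ≈ 1.0286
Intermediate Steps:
Function('U')(J) = 36 (Function('U')(J) = Pow(Add(8, -2), 2) = Pow(6, 2) = 36)
Mul(Pow(Add(44, -9), -1), Function('U')(-47)) = Mul(Pow(Add(44, -9), -1), 36) = Mul(Pow(35, -1), 36) = Mul(Rational(1, 35), 36) = Rational(36, 35)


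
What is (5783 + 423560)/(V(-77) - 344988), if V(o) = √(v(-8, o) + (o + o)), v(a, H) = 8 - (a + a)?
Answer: -74059091442/59508360137 - 429343*I*√130/119016720274 ≈ -1.2445 - 4.1131e-5*I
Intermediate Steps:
v(a, H) = 8 - 2*a
V(o) = √(24 + 2*o) (V(o) = √((8 - 2*(-8)) + (o + o)) = √((8 + 16) + 2*o) = √(24 + 2*o))
(5783 + 423560)/(V(-77) - 344988) = (5783 + 423560)/(√(24 + 2*(-77)) - 344988) = 429343/(√(24 - 154) - 344988) = 429343/(√(-130) - 344988) = 429343/(I*√130 - 344988) = 429343/(-344988 + I*√130)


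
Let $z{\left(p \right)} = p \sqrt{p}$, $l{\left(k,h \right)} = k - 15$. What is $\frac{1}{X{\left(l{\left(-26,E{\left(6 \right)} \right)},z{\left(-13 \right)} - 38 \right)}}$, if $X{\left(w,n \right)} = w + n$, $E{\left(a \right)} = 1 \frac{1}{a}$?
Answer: $\frac{i}{- 79 i + 13 \sqrt{13}} \approx -0.0093624 + 0.0055549 i$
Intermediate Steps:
$E{\left(a \right)} = \frac{1}{a}$
$l{\left(k,h \right)} = -15 + k$ ($l{\left(k,h \right)} = k - 15 = -15 + k$)
$z{\left(p \right)} = p^{\frac{3}{2}}$
$X{\left(w,n \right)} = n + w$
$\frac{1}{X{\left(l{\left(-26,E{\left(6 \right)} \right)},z{\left(-13 \right)} - 38 \right)}} = \frac{1}{\left(\left(-13\right)^{\frac{3}{2}} - 38\right) - 41} = \frac{1}{\left(- 13 i \sqrt{13} - 38\right) - 41} = \frac{1}{\left(-38 - 13 i \sqrt{13}\right) - 41} = \frac{1}{-79 - 13 i \sqrt{13}}$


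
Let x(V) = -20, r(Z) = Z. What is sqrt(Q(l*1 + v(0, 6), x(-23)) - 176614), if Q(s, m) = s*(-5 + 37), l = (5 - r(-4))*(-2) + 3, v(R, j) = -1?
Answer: I*sqrt(177126) ≈ 420.86*I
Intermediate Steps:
l = -15 (l = (5 - 1*(-4))*(-2) + 3 = (5 + 4)*(-2) + 3 = 9*(-2) + 3 = -18 + 3 = -15)
Q(s, m) = 32*s (Q(s, m) = s*32 = 32*s)
sqrt(Q(l*1 + v(0, 6), x(-23)) - 176614) = sqrt(32*(-15*1 - 1) - 176614) = sqrt(32*(-15 - 1) - 176614) = sqrt(32*(-16) - 176614) = sqrt(-512 - 176614) = sqrt(-177126) = I*sqrt(177126)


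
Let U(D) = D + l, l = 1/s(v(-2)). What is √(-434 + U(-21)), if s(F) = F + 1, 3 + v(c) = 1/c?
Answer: 3*I*√1265/5 ≈ 21.34*I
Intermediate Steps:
v(c) = -3 + 1/c
s(F) = 1 + F
l = -⅖ (l = 1/(1 + (-3 + 1/(-2))) = 1/(1 + (-3 - ½)) = 1/(1 - 7/2) = 1/(-5/2) = -⅖ ≈ -0.40000)
U(D) = -⅖ + D (U(D) = D - ⅖ = -⅖ + D)
√(-434 + U(-21)) = √(-434 + (-⅖ - 21)) = √(-434 - 107/5) = √(-2277/5) = 3*I*√1265/5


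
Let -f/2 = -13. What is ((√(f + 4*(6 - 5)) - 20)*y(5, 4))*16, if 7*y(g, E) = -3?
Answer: 960/7 - 48*√30/7 ≈ 99.585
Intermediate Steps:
y(g, E) = -3/7 (y(g, E) = (⅐)*(-3) = -3/7)
f = 26 (f = -2*(-13) = 26)
((√(f + 4*(6 - 5)) - 20)*y(5, 4))*16 = ((√(26 + 4*(6 - 5)) - 20)*(-3/7))*16 = ((√(26 + 4*1) - 20)*(-3/7))*16 = ((√(26 + 4) - 20)*(-3/7))*16 = ((√30 - 20)*(-3/7))*16 = ((-20 + √30)*(-3/7))*16 = (60/7 - 3*√30/7)*16 = 960/7 - 48*√30/7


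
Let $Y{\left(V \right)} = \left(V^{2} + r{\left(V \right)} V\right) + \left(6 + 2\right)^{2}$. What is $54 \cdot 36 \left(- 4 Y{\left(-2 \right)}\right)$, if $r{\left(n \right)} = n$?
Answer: $-559872$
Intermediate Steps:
$Y{\left(V \right)} = 64 + 2 V^{2}$ ($Y{\left(V \right)} = \left(V^{2} + V V\right) + \left(6 + 2\right)^{2} = \left(V^{2} + V^{2}\right) + 8^{2} = 2 V^{2} + 64 = 64 + 2 V^{2}$)
$54 \cdot 36 \left(- 4 Y{\left(-2 \right)}\right) = 54 \cdot 36 \left(- 4 \left(64 + 2 \left(-2\right)^{2}\right)\right) = 1944 \left(- 4 \left(64 + 2 \cdot 4\right)\right) = 1944 \left(- 4 \left(64 + 8\right)\right) = 1944 \left(\left(-4\right) 72\right) = 1944 \left(-288\right) = -559872$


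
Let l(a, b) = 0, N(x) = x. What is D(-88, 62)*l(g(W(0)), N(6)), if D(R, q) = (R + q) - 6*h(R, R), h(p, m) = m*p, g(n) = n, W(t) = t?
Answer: 0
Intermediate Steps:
D(R, q) = R + q - 6*R² (D(R, q) = (R + q) - 6*R*R = (R + q) - 6*R² = R + q - 6*R²)
D(-88, 62)*l(g(W(0)), N(6)) = (-88 + 62 - 6*(-88)²)*0 = (-88 + 62 - 6*7744)*0 = (-88 + 62 - 46464)*0 = -46490*0 = 0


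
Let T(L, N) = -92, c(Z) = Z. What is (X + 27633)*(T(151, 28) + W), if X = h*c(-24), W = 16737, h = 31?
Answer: 447567405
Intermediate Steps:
X = -744 (X = 31*(-24) = -744)
(X + 27633)*(T(151, 28) + W) = (-744 + 27633)*(-92 + 16737) = 26889*16645 = 447567405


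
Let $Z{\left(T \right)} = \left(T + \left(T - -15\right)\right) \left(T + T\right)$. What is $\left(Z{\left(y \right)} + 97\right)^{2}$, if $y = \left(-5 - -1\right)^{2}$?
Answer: $2563201$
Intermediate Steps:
$y = 16$ ($y = \left(-5 + 1\right)^{2} = \left(-4\right)^{2} = 16$)
$Z{\left(T \right)} = 2 T \left(15 + 2 T\right)$ ($Z{\left(T \right)} = \left(T + \left(T + 15\right)\right) 2 T = \left(T + \left(15 + T\right)\right) 2 T = \left(15 + 2 T\right) 2 T = 2 T \left(15 + 2 T\right)$)
$\left(Z{\left(y \right)} + 97\right)^{2} = \left(2 \cdot 16 \left(15 + 2 \cdot 16\right) + 97\right)^{2} = \left(2 \cdot 16 \left(15 + 32\right) + 97\right)^{2} = \left(2 \cdot 16 \cdot 47 + 97\right)^{2} = \left(1504 + 97\right)^{2} = 1601^{2} = 2563201$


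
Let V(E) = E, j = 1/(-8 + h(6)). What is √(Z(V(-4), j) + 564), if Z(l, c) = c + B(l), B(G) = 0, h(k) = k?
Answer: 7*√46/2 ≈ 23.738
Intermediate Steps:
j = -½ (j = 1/(-8 + 6) = 1/(-2) = -½ ≈ -0.50000)
Z(l, c) = c (Z(l, c) = c + 0 = c)
√(Z(V(-4), j) + 564) = √(-½ + 564) = √(1127/2) = 7*√46/2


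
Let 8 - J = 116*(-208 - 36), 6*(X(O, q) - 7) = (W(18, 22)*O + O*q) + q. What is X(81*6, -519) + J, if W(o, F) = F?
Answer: -24049/2 ≈ -12025.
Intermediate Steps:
X(O, q) = 7 + q/6 + 11*O/3 + O*q/6 (X(O, q) = 7 + ((22*O + O*q) + q)/6 = 7 + (q + 22*O + O*q)/6 = 7 + (q/6 + 11*O/3 + O*q/6) = 7 + q/6 + 11*O/3 + O*q/6)
J = 28312 (J = 8 - 116*(-208 - 36) = 8 - 116*(-244) = 8 - 1*(-28304) = 8 + 28304 = 28312)
X(81*6, -519) + J = (7 + (⅙)*(-519) + 11*(81*6)/3 + (⅙)*(81*6)*(-519)) + 28312 = (7 - 173/2 + (11/3)*486 + (⅙)*486*(-519)) + 28312 = (7 - 173/2 + 1782 - 42039) + 28312 = -80673/2 + 28312 = -24049/2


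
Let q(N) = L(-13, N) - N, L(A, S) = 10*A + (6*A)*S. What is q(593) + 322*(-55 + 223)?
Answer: 7119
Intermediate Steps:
L(A, S) = 10*A + 6*A*S
q(N) = -130 - 79*N (q(N) = 2*(-13)*(5 + 3*N) - N = (-130 - 78*N) - N = -130 - 79*N)
q(593) + 322*(-55 + 223) = (-130 - 79*593) + 322*(-55 + 223) = (-130 - 46847) + 322*168 = -46977 + 54096 = 7119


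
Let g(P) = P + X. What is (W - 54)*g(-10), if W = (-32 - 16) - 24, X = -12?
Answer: 2772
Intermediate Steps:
W = -72 (W = -48 - 24 = -72)
g(P) = -12 + P (g(P) = P - 12 = -12 + P)
(W - 54)*g(-10) = (-72 - 54)*(-12 - 10) = -126*(-22) = 2772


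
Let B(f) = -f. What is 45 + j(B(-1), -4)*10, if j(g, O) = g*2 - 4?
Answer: 25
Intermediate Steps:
j(g, O) = -4 + 2*g (j(g, O) = 2*g - 4 = -4 + 2*g)
45 + j(B(-1), -4)*10 = 45 + (-4 + 2*(-1*(-1)))*10 = 45 + (-4 + 2*1)*10 = 45 + (-4 + 2)*10 = 45 - 2*10 = 45 - 20 = 25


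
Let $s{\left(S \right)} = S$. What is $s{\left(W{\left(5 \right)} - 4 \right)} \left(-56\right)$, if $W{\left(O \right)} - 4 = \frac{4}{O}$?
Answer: $- \frac{224}{5} \approx -44.8$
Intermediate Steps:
$W{\left(O \right)} = 4 + \frac{4}{O}$
$s{\left(W{\left(5 \right)} - 4 \right)} \left(-56\right) = \left(\left(4 + \frac{4}{5}\right) - 4\right) \left(-56\right) = \left(\frac{24}{5} - 4\right) \left(-56\right) = \frac{4}{5} \left(-56\right) = - \frac{224}{5}$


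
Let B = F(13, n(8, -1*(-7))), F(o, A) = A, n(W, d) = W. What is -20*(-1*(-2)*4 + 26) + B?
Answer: -672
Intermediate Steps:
B = 8
-20*(-1*(-2)*4 + 26) + B = -20*(-1*(-2)*4 + 26) + 8 = -20*(2*4 + 26) + 8 = -20*(8 + 26) + 8 = -20*34 + 8 = -680 + 8 = -672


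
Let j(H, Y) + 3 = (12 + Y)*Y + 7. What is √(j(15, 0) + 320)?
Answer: 18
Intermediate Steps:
j(H, Y) = 4 + Y*(12 + Y) (j(H, Y) = -3 + ((12 + Y)*Y + 7) = -3 + (Y*(12 + Y) + 7) = -3 + (7 + Y*(12 + Y)) = 4 + Y*(12 + Y))
√(j(15, 0) + 320) = √((4 + 0² + 12*0) + 320) = √((4 + 0 + 0) + 320) = √(4 + 320) = √324 = 18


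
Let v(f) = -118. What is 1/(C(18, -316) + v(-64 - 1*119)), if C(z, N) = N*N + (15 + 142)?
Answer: 1/99895 ≈ 1.0011e-5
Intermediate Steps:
C(z, N) = 157 + N**2 (C(z, N) = N**2 + 157 = 157 + N**2)
1/(C(18, -316) + v(-64 - 1*119)) = 1/((157 + (-316)**2) - 118) = 1/((157 + 99856) - 118) = 1/(100013 - 118) = 1/99895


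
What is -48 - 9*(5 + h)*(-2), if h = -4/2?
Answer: 6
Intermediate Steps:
h = -2 (h = -4*½ = -2)
-48 - 9*(5 + h)*(-2) = -48 - 9*(5 - 2)*(-2) = -48 - 27*(-2) = -48 - 9*(-6) = -48 + 54 = 6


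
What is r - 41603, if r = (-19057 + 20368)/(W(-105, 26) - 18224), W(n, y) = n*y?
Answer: -871750573/20954 ≈ -41603.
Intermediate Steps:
r = -1311/20954 (r = (-19057 + 20368)/(-105*26 - 18224) = 1311/(-2730 - 18224) = 1311/(-20954) = 1311*(-1/20954) = -1311/20954 ≈ -0.062566)
r - 41603 = -1311/20954 - 41603 = -871750573/20954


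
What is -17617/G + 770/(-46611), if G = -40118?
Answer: 790255127/1869940098 ≈ 0.42261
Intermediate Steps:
-17617/G + 770/(-46611) = -17617/(-40118) + 770/(-46611) = -17617*(-1/40118) + 770*(-1/46611) = 17617/40118 - 770/46611 = 790255127/1869940098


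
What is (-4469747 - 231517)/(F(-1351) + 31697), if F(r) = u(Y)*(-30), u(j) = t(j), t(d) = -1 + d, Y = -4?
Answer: -4701264/31847 ≈ -147.62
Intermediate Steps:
u(j) = -1 + j
F(r) = 150 (F(r) = (-1 - 4)*(-30) = -5*(-30) = 150)
(-4469747 - 231517)/(F(-1351) + 31697) = (-4469747 - 231517)/(150 + 31697) = -4701264/31847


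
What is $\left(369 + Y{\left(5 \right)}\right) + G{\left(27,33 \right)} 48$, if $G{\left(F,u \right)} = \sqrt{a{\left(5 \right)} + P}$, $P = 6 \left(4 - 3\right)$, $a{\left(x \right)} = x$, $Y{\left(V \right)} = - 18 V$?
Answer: $279 + 48 \sqrt{11} \approx 438.2$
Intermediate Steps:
$P = 6$ ($P = 6 \left(4 - 3\right) = 6 \cdot 1 = 6$)
$G{\left(F,u \right)} = \sqrt{11}$ ($G{\left(F,u \right)} = \sqrt{5 + 6} = \sqrt{11}$)
$\left(369 + Y{\left(5 \right)}\right) + G{\left(27,33 \right)} 48 = \left(369 - 90\right) + \sqrt{11} \cdot 48 = \left(369 - 90\right) + 48 \sqrt{11} = 279 + 48 \sqrt{11}$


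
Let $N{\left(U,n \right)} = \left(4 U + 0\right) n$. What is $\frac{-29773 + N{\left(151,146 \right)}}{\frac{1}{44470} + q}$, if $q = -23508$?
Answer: $- \frac{2597537170}{1045400759} \approx -2.4847$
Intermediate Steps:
$N{\left(U,n \right)} = 4 U n$
$\frac{-29773 + N{\left(151,146 \right)}}{\frac{1}{44470} + q} = \frac{-29773 + 4 \cdot 151 \cdot 146}{\frac{1}{44470} - 23508} = \frac{-29773 + 88184}{\frac{1}{44470} - 23508} = \frac{58411}{- \frac{1045400759}{44470}} = 58411 \left(- \frac{44470}{1045400759}\right) = - \frac{2597537170}{1045400759}$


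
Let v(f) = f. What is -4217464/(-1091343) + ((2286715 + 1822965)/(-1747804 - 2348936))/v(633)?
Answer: 182206602905644/47168506905201 ≈ 3.8629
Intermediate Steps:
-4217464/(-1091343) + ((2286715 + 1822965)/(-1747804 - 2348936))/v(633) = -4217464/(-1091343) + ((2286715 + 1822965)/(-1747804 - 2348936))/633 = -4217464*(-1/1091343) + (4109680/(-4096740))*(1/633) = 4217464/1091343 + (4109680*(-1/4096740))*(1/633) = 4217464/1091343 - 205484/204837*1/633 = 4217464/1091343 - 205484/129661821 = 182206602905644/47168506905201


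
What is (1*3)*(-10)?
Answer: -30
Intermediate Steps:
(1*3)*(-10) = 3*(-10) = -30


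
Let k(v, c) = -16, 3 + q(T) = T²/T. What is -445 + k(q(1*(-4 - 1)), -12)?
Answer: -461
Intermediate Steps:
q(T) = -3 + T (q(T) = -3 + T²/T = -3 + T)
-445 + k(q(1*(-4 - 1)), -12) = -445 - 16 = -461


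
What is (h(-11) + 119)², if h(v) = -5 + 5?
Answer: 14161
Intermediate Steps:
h(v) = 0
(h(-11) + 119)² = (0 + 119)² = 119² = 14161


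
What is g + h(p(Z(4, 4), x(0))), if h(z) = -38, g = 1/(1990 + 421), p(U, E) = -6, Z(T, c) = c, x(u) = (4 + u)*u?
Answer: -91617/2411 ≈ -38.000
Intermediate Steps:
x(u) = u*(4 + u)
g = 1/2411 ≈ 0.00041477
g + h(p(Z(4, 4), x(0))) = 1/2411 - 38 = -91617/2411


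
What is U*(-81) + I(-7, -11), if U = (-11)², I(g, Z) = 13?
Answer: -9788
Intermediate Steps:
U = 121
U*(-81) + I(-7, -11) = 121*(-81) + 13 = -9801 + 13 = -9788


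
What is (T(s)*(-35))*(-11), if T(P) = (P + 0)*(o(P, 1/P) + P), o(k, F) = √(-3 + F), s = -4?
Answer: 6160 - 770*I*√13 ≈ 6160.0 - 2776.3*I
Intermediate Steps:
T(P) = P*(P + √(-3 + 1/P)) (T(P) = (P + 0)*(√(-3 + 1/P) + P) = P*(P + √(-3 + 1/P)))
(T(s)*(-35))*(-11) = (-4*(-4 + √((1 - 3*(-4))/(-4)))*(-35))*(-11) = (-4*(-4 + √(-(1 + 12)/4))*(-35))*(-11) = (-4*(-4 + √(-¼*13))*(-35))*(-11) = (-4*(-4 + √(-13/4))*(-35))*(-11) = (-4*(-4 + I*√13/2)*(-35))*(-11) = ((16 - 2*I*√13)*(-35))*(-11) = (-560 + 70*I*√13)*(-11) = 6160 - 770*I*√13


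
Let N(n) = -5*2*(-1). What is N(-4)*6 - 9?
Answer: 51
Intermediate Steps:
N(n) = 10 (N(n) = -10*(-1) = 10)
N(-4)*6 - 9 = 10*6 - 9 = 60 - 9 = 51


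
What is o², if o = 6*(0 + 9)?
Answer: 2916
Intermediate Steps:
o = 54 (o = 6*9 = 54)
o² = 54² = 2916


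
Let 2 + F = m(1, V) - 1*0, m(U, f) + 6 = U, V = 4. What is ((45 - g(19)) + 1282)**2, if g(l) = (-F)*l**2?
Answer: 1440000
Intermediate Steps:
m(U, f) = -6 + U
F = -7 (F = -2 + ((-6 + 1) - 1*0) = -2 + (-5 + 0) = -2 - 5 = -7)
g(l) = 7*l**2 (g(l) = (-1*(-7))*l**2 = 7*l**2)
((45 - g(19)) + 1282)**2 = ((45 - 7*19**2) + 1282)**2 = ((45 - 7*361) + 1282)**2 = ((45 - 1*2527) + 1282)**2 = ((45 - 2527) + 1282)**2 = (-2482 + 1282)**2 = (-1200)**2 = 1440000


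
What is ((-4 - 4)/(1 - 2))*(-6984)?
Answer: -55872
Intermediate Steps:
((-4 - 4)/(1 - 2))*(-6984) = -8/(-1)*(-6984) = -8*(-1)*(-6984) = 8*(-6984) = -55872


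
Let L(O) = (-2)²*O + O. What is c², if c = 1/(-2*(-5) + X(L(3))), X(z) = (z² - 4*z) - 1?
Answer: 1/30276 ≈ 3.3029e-5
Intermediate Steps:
L(O) = 5*O (L(O) = 4*O + O = 5*O)
X(z) = -1 + z² - 4*z
c = 1/174 (c = 1/(-2*(-5) + (-1 + (5*3)² - 20*3)) = 1/(10 + (-1 + 15² - 4*15)) = 1/(10 + (-1 + 225 - 60)) = 1/(10 + 164) = 1/174 ≈ 0.0057471)
c² = (1/174)² = 1/30276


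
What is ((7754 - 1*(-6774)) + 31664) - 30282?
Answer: 15910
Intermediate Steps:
((7754 - 1*(-6774)) + 31664) - 30282 = ((7754 + 6774) + 31664) - 30282 = (14528 + 31664) - 30282 = 46192 - 30282 = 15910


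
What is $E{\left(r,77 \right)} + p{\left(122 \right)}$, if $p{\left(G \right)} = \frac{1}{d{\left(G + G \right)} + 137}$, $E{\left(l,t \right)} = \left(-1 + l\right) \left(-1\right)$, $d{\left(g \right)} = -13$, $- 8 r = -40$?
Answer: $- \frac{495}{124} \approx -3.9919$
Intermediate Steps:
$r = 5$ ($r = \left(- \frac{1}{8}\right) \left(-40\right) = 5$)
$E{\left(l,t \right)} = 1 - l$
$p{\left(G \right)} = \frac{1}{124}$ ($p{\left(G \right)} = \frac{1}{-13 + 137} = \frac{1}{124}$)
$E{\left(r,77 \right)} + p{\left(122 \right)} = \left(1 - 5\right) + \frac{1}{124} = -4 + \frac{1}{124} = - \frac{495}{124}$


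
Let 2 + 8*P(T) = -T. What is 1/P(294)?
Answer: -1/37 ≈ -0.027027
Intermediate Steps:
P(T) = -¼ - T/8 (P(T) = -¼ + (-T)/8 = -¼ - T/8)
1/P(294) = 1/(-¼ - ⅛*294) = 1/(-¼ - 147/4) = 1/(-37) = -1/37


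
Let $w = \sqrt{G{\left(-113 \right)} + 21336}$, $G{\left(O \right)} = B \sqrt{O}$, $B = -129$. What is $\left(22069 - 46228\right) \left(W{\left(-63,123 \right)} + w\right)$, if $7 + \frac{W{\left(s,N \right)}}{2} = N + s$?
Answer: $-2560854 - 24159 \sqrt{21336 - 129 i \sqrt{113}} \approx -6.0915 \cdot 10^{6} + 1.1334 \cdot 10^{5} i$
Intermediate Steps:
$W{\left(s,N \right)} = -14 + 2 N + 2 s$ ($W{\left(s,N \right)} = -14 + 2 \left(N + s\right) = -14 + \left(2 N + 2 s\right) = -14 + 2 N + 2 s$)
$G{\left(O \right)} = - 129 \sqrt{O}$
$w = \sqrt{21336 - 129 i \sqrt{113}}$ ($w = \sqrt{- 129 \sqrt{-113} + 21336} = \sqrt{- 129 i \sqrt{113} + 21336} = \sqrt{21336 - 129 i \sqrt{113}} \approx 146.14 - 4.6916 i$)
$\left(22069 - 46228\right) \left(W{\left(-63,123 \right)} + w\right) = \left(22069 - 46228\right) \left(\left(-14 + 2 \cdot 123 + 2 \left(-63\right)\right) + \sqrt{21336 - 129 i \sqrt{113}}\right) = - 24159 \left(\left(-14 + 246 - 126\right) + \sqrt{21336 - 129 i \sqrt{113}}\right) = - 24159 \left(106 + \sqrt{21336 - 129 i \sqrt{113}}\right) = -2560854 - 24159 \sqrt{21336 - 129 i \sqrt{113}}$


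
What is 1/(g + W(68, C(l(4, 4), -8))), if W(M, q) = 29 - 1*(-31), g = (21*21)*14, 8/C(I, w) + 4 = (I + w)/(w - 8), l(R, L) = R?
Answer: 1/6234 ≈ 0.00016041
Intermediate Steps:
C(I, w) = 8/(-4 + (I + w)/(-8 + w)) (C(I, w) = 8/(-4 + (I + w)/(w - 8)) = 8/(-4 + (I + w)/(-8 + w)))
g = 6174 (g = 441*14 = 6174)
W(M, q) = 60 (W(M, q) = 29 + 31 = 60)
1/(g + W(68, C(l(4, 4), -8))) = 1/(6174 + 60) = 1/6234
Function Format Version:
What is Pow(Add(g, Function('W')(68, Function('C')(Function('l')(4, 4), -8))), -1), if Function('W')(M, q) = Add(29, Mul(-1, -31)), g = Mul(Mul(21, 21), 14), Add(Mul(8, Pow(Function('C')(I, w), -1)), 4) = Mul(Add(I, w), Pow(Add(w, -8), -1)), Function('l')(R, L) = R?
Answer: Rational(1, 6234) ≈ 0.00016041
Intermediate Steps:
Function('C')(I, w) = Mul(8, Pow(Add(-4, Mul(Pow(Add(-8, w), -1), Add(I, w))), -1)) (Function('C')(I, w) = Mul(8, Pow(Add(-4, Mul(Add(I, w), Pow(Add(w, -8), -1))), -1)) = Mul(8, Pow(Add(-4, Mul(Add(I, w), Pow(Add(-8, w), -1))), -1)) = Mul(8, Pow(Add(-4, Mul(Pow(Add(-8, w), -1), Add(I, w))), -1)))
g = 6174 (g = Mul(441, 14) = 6174)
Function('W')(M, q) = 60 (Function('W')(M, q) = Add(29, 31) = 60)
Pow(Add(g, Function('W')(68, Function('C')(Function('l')(4, 4), -8))), -1) = Pow(Add(6174, 60), -1) = Pow(6234, -1) = Rational(1, 6234)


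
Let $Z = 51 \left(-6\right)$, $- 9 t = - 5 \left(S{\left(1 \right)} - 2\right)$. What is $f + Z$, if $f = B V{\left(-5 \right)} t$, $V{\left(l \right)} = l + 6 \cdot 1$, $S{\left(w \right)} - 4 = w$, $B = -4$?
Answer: $- \frac{938}{3} \approx -312.67$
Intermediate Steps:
$S{\left(w \right)} = 4 + w$
$V{\left(l \right)} = 6 + l$ ($V{\left(l \right)} = l + 6 = 6 + l$)
$t = \frac{5}{3}$ ($t = - \frac{\left(-5\right) \left(\left(4 + 1\right) - 2\right)}{9} = - \frac{\left(-5\right) \left(5 - 2\right)}{9} = - \frac{\left(-5\right) 3}{9} = \left(- \frac{1}{9}\right) \left(-15\right) = \frac{5}{3} \approx 1.6667$)
$Z = -306$
$f = - \frac{20}{3}$ ($f = - 4 \left(6 - 5\right) \frac{5}{3} = \left(-4\right) 1 \cdot \frac{5}{3} = \left(-4\right) \frac{5}{3} = - \frac{20}{3} \approx -6.6667$)
$f + Z = - \frac{20}{3} - 306 = - \frac{938}{3}$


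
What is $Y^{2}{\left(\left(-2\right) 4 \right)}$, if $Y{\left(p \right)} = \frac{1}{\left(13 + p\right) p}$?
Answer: $\frac{1}{1600} \approx 0.000625$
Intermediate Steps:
$Y{\left(p \right)} = \frac{1}{p \left(13 + p\right)}$
$Y^{2}{\left(\left(-2\right) 4 \right)} = \left(\frac{1}{\left(-2\right) 4 \left(13 - 8\right)}\right)^{2} = \left(\frac{1}{\left(-8\right) \left(13 - 8\right)}\right)^{2} = \left(- \frac{1}{8 \cdot 5}\right)^{2} = \left(\left(- \frac{1}{8}\right) \frac{1}{5}\right)^{2} = \left(- \frac{1}{40}\right)^{2} = \frac{1}{1600}$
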